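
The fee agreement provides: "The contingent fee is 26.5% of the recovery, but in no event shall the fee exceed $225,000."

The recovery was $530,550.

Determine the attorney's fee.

$140,595.75

26.5% of $530,550 = $140,595.75
That is under the $225,000 cap.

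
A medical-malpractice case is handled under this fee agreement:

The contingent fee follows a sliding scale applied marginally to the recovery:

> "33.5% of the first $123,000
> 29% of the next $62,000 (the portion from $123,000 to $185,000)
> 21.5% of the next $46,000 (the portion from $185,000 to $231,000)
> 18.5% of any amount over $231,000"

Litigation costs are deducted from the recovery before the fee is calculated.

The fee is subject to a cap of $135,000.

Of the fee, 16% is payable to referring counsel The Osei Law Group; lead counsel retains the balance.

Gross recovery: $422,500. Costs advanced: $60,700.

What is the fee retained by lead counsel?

$78,349.32

Fee base (net of costs): $422,500 − $60,700 = $361,800
First $123,000 at 33.5% = $41,205.00
Next $62,000 at 29% = $17,980.00
Next $46,000 at 21.5% = $9,890.00
Remaining $130,800 at 18.5% = $24,198.00
Fee: $41,205.00 + $17,980.00 + $9,890.00 + $24,198.00 = $93,273.00
$93,273.00 is under the $135,000 cap.
Referral share: 16% of $93,273.00 = $14,923.68; lead counsel retains $93,273.00 − $14,923.68 = $78,349.32.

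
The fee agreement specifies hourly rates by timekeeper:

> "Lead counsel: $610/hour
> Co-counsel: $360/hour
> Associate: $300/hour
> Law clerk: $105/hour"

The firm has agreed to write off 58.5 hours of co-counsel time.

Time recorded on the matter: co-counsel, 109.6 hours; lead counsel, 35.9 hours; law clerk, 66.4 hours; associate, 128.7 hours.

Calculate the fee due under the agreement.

Lead counsel: 35.9 × $610 = $21,899.00
Co-counsel: 109.6 × $360 = $39,456.00
Associate: 128.7 × $300 = $38,610.00
Law clerk: 66.4 × $105 = $6,972.00
Subtotal: $106,937.00
Write-off: 58.5 × $360 = $21,060.00
Total: $106,937.00 − $21,060.00 = $85,877.00

$85,877.00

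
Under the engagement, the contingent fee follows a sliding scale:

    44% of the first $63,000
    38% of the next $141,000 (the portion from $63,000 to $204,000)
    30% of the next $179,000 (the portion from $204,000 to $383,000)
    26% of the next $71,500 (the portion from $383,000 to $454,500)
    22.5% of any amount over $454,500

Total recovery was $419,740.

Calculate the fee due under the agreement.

$144,552.40

First $63,000 at 44% = $27,720.00
Next $141,000 at 38% = $53,580.00
Next $179,000 at 30% = $53,700.00
Remaining $36,740 at 26% = $9,552.40
Fee: $27,720.00 + $53,580.00 + $53,700.00 + $9,552.40 = $144,552.40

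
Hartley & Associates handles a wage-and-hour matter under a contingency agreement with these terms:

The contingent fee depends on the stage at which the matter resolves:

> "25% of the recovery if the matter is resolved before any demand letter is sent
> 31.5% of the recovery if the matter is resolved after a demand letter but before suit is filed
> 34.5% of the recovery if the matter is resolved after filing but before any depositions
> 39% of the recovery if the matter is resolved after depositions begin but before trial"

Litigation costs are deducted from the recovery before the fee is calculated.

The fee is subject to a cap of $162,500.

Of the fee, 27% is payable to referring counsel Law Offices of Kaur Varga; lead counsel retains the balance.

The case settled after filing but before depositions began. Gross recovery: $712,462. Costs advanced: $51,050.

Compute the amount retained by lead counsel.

Fee base (net of costs): $712,462 − $51,050 = $661,412
The matter settled after filing but before depositions began, so the 34.5% rate applies.
$661,412 × 34.5% = $228,187.14
$228,187.14 exceeds the $162,500 cap, so the fee is capped at $162,500.00.
Referral share: 27% of $162,500.00 = $43,875.00; lead counsel retains $162,500.00 − $43,875.00 = $118,625.00.

$118,625.00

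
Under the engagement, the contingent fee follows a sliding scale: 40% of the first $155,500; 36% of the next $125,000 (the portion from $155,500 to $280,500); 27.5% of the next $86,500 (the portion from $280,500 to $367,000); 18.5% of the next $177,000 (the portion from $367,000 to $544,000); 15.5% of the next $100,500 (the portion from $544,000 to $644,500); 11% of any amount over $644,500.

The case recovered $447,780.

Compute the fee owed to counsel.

First $155,500 at 40% = $62,200.00
Next $125,000 at 36% = $45,000.00
Next $86,500 at 27.5% = $23,787.50
Remaining $80,780 at 18.5% = $14,944.30
Fee: $62,200.00 + $45,000.00 + $23,787.50 + $14,944.30 = $145,931.80

$145,931.80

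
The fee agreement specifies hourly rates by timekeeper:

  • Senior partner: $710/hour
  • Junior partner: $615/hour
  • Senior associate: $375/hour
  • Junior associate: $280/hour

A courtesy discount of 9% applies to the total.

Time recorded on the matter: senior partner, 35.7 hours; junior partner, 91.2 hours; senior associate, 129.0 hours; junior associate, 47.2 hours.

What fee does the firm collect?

Senior partner: 35.7 × $710 = $25,347.00
Junior partner: 91.2 × $615 = $56,088.00
Senior associate: 129.0 × $375 = $48,375.00
Junior associate: 47.2 × $280 = $13,216.00
Subtotal: $143,026.00
Less 9% discount: −$12,872.34
Total: $143,026.00 − $12,872.34 = $130,153.66

$130,153.66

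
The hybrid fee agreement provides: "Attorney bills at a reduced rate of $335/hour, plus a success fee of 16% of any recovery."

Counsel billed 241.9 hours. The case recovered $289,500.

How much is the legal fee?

$127,356.50

Hourly: 241.9 × $335 = $81,036.50
Success fee: 16% of $289,500 = $46,320.00
Total: $81,036.50 + $46,320.00 = $127,356.50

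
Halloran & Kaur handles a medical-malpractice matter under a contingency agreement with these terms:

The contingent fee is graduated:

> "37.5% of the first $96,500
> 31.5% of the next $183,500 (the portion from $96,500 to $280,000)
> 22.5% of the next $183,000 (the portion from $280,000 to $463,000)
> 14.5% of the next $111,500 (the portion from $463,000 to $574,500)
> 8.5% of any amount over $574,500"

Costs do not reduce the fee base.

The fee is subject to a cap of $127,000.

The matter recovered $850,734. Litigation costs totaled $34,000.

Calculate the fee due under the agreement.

$127,000.00

Fee base is the gross recovery, $850,734; costs are reimbursed separately.
First $96,500 at 37.5% = $36,187.50
Next $183,500 at 31.5% = $57,802.50
Next $183,000 at 22.5% = $41,175.00
Next $111,500 at 14.5% = $16,167.50
Remaining $276,234 at 8.5% = $23,479.89
Fee: $36,187.50 + $57,802.50 + $41,175.00 + $16,167.50 + $23,479.89 = $174,812.39
$174,812.39 exceeds the $127,000 cap, so the fee is capped at $127,000.00.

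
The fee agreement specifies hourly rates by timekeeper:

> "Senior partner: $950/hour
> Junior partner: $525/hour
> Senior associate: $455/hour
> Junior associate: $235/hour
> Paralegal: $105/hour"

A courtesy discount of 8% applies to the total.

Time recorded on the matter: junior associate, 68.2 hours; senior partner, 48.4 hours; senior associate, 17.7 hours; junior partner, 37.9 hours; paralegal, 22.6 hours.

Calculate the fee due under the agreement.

$84,944.52

Senior partner: 48.4 × $950 = $45,980.00
Junior partner: 37.9 × $525 = $19,897.50
Senior associate: 17.7 × $455 = $8,053.50
Junior associate: 68.2 × $235 = $16,027.00
Paralegal: 22.6 × $105 = $2,373.00
Subtotal: $92,331.00
Less 8% discount: −$7,386.48
Total: $92,331.00 − $7,386.48 = $84,944.52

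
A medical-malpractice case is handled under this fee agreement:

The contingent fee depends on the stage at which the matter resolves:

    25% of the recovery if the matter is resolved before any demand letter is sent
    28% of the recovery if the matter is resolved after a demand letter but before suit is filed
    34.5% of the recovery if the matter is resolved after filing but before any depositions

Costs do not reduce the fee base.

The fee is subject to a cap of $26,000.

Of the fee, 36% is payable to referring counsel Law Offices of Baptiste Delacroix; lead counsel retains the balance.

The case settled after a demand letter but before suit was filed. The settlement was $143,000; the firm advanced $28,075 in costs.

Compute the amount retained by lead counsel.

$16,640.00

Fee base is the gross recovery, $143,000; costs are reimbursed separately.
The matter settled after a demand letter but before suit was filed, so the 28% rate applies.
$143,000 × 28% = $40,040.00
$40,040.00 exceeds the $26,000 cap, so the fee is capped at $26,000.00.
Referral share: 36% of $26,000.00 = $9,360.00; lead counsel retains $26,000.00 − $9,360.00 = $16,640.00.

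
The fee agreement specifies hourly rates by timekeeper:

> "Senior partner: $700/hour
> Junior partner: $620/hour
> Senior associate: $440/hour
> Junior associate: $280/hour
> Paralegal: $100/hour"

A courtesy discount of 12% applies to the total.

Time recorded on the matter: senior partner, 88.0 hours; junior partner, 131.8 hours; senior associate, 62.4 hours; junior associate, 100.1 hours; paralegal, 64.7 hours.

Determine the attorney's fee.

Senior partner: 88.0 × $700 = $61,600.00
Junior partner: 131.8 × $620 = $81,716.00
Senior associate: 62.4 × $440 = $27,456.00
Junior associate: 100.1 × $280 = $28,028.00
Paralegal: 64.7 × $100 = $6,470.00
Subtotal: $205,270.00
Less 12% discount: −$24,632.40
Total: $205,270.00 − $24,632.40 = $180,637.60

$180,637.60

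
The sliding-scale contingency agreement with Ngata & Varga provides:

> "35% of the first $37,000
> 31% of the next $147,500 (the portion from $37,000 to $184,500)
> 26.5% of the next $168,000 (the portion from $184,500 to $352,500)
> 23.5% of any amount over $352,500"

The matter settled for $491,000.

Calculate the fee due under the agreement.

$135,742.50

First $37,000 at 35% = $12,950.00
Next $147,500 at 31% = $45,725.00
Next $168,000 at 26.5% = $44,520.00
Remaining $138,500 at 23.5% = $32,547.50
Fee: $12,950.00 + $45,725.00 + $44,520.00 + $32,547.50 = $135,742.50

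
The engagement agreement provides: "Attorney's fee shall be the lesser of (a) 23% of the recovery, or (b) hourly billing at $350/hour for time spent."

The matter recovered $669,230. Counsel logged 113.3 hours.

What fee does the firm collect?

$39,655.00

(a) 23% of $669,230 = $153,922.90
(b) 113.3 × $350 = $39,655.00
The lesser is (b): $39,655.00.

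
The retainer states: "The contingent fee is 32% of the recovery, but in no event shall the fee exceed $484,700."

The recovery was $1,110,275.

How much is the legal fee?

$355,288.00

32% of $1,110,275 = $355,288.00
That is under the $484,700 cap.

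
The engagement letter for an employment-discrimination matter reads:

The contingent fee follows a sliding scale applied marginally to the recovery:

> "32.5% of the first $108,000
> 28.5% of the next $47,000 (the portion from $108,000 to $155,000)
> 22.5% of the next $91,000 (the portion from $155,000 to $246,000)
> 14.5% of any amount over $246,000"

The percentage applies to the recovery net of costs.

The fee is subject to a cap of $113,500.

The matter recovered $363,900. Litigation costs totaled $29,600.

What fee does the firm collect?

$81,773.50

Fee base (net of costs): $363,900 − $29,600 = $334,300
First $108,000 at 32.5% = $35,100.00
Next $47,000 at 28.5% = $13,395.00
Next $91,000 at 22.5% = $20,475.00
Remaining $88,300 at 14.5% = $12,803.50
Fee: $35,100.00 + $13,395.00 + $20,475.00 + $12,803.50 = $81,773.50
$81,773.50 is under the $113,500 cap.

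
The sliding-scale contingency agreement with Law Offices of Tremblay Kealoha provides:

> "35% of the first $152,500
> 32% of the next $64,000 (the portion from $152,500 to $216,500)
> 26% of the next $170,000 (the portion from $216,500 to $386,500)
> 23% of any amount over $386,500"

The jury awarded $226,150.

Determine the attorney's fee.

First $152,500 at 35% = $53,375.00
Next $64,000 at 32% = $20,480.00
Remaining $9,650 at 26% = $2,509.00
Fee: $53,375.00 + $20,480.00 + $2,509.00 = $76,364.00

$76,364.00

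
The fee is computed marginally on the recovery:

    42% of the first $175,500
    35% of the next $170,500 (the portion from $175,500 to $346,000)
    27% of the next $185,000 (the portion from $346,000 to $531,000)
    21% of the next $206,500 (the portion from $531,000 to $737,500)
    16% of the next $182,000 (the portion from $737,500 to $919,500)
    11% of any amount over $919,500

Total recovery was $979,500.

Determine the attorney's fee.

$262,420.00

First $175,500 at 42% = $73,710.00
Next $170,500 at 35% = $59,675.00
Next $185,000 at 27% = $49,950.00
Next $206,500 at 21% = $43,365.00
Next $182,000 at 16% = $29,120.00
Remaining $60,000 at 11% = $6,600.00
Fee: $73,710.00 + $59,675.00 + $49,950.00 + $43,365.00 + $29,120.00 + $6,600.00 = $262,420.00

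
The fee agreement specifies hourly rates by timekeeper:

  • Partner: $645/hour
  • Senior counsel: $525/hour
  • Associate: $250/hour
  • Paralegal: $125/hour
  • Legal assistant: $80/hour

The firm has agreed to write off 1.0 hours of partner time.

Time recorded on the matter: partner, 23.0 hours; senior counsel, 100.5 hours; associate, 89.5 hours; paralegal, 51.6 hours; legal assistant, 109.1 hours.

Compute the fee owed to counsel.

$104,505.50

Partner: 23.0 × $645 = $14,835.00
Senior counsel: 100.5 × $525 = $52,762.50
Associate: 89.5 × $250 = $22,375.00
Paralegal: 51.6 × $125 = $6,450.00
Legal assistant: 109.1 × $80 = $8,728.00
Subtotal: $105,150.50
Write-off: 1.0 × $645 = $645.00
Total: $105,150.50 − $645.00 = $104,505.50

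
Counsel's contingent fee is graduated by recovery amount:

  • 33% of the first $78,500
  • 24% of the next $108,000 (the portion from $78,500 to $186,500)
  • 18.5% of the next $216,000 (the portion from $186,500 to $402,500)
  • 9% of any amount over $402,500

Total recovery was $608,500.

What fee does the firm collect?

First $78,500 at 33% = $25,905.00
Next $108,000 at 24% = $25,920.00
Next $216,000 at 18.5% = $39,960.00
Remaining $206,000 at 9% = $18,540.00
Fee: $25,905.00 + $25,920.00 + $39,960.00 + $18,540.00 = $110,325.00

$110,325.00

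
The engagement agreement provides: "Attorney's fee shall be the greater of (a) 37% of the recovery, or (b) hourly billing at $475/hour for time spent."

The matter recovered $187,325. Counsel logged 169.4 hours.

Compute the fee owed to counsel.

$80,465.00

(a) 37% of $187,325 = $69,310.25
(b) 169.4 × $475 = $80,465.00
The greater is (b): $80,465.00.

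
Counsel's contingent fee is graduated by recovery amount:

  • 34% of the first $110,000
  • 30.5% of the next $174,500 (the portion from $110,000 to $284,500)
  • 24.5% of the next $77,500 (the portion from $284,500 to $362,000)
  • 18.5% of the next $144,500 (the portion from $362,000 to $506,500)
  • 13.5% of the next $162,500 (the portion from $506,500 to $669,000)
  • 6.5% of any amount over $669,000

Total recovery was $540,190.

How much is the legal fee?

$140,890.65

First $110,000 at 34% = $37,400.00
Next $174,500 at 30.5% = $53,222.50
Next $77,500 at 24.5% = $18,987.50
Next $144,500 at 18.5% = $26,732.50
Remaining $33,690 at 13.5% = $4,548.15
Fee: $37,400.00 + $53,222.50 + $18,987.50 + $26,732.50 + $4,548.15 = $140,890.65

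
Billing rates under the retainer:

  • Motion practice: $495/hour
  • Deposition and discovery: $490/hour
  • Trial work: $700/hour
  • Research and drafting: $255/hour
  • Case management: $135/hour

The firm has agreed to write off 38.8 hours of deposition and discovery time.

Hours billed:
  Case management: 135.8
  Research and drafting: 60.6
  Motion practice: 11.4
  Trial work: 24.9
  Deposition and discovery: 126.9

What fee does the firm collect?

$100,028.00

Motion practice: 11.4 × $495 = $5,643.00
Deposition and discovery: 126.9 × $490 = $62,181.00
Trial work: 24.9 × $700 = $17,430.00
Research and drafting: 60.6 × $255 = $15,453.00
Case management: 135.8 × $135 = $18,333.00
Subtotal: $119,040.00
Write-off: 38.8 × $490 = $19,012.00
Total: $119,040.00 − $19,012.00 = $100,028.00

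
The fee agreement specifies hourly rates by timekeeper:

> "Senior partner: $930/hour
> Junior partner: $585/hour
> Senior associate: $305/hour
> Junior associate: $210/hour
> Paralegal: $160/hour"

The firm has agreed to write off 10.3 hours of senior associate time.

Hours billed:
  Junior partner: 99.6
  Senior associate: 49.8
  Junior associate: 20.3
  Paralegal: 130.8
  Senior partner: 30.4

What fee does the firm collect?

Senior partner: 30.4 × $930 = $28,272.00
Junior partner: 99.6 × $585 = $58,266.00
Senior associate: 49.8 × $305 = $15,189.00
Junior associate: 20.3 × $210 = $4,263.00
Paralegal: 130.8 × $160 = $20,928.00
Subtotal: $126,918.00
Write-off: 10.3 × $305 = $3,141.50
Total: $126,918.00 − $3,141.50 = $123,776.50

$123,776.50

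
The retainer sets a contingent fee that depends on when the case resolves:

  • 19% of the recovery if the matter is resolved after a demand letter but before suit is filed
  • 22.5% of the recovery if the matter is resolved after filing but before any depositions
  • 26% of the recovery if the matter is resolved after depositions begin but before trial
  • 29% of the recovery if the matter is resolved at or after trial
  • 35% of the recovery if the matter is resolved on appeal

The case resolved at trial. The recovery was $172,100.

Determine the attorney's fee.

$49,909.00

The matter resolved at trial, so the 29% rate applies.
$172,100 × 29% = $49,909.00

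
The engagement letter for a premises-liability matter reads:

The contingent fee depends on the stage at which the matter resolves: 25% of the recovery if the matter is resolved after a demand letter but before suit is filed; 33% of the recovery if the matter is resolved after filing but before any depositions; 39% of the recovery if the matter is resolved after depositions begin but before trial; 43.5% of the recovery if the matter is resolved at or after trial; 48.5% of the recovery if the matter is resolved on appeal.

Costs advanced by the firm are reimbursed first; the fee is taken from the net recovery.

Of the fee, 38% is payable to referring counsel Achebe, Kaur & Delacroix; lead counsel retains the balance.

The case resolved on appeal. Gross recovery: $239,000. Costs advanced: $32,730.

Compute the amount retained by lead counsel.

$62,025.39

Fee base (net of costs): $239,000 − $32,730 = $206,270
The matter resolved on appeal, so the 48.5% rate applies.
$206,270 × 48.5% = $100,040.95
Referral share: 38% of $100,040.95 = $38,015.56; lead counsel retains $100,040.95 − $38,015.56 = $62,025.39.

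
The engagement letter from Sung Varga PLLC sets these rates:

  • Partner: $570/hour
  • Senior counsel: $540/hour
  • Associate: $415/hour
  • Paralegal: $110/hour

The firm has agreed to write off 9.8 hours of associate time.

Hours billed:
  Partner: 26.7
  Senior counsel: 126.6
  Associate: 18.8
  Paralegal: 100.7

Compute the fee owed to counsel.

$98,395.00

Partner: 26.7 × $570 = $15,219.00
Senior counsel: 126.6 × $540 = $68,364.00
Associate: 18.8 × $415 = $7,802.00
Paralegal: 100.7 × $110 = $11,077.00
Subtotal: $102,462.00
Write-off: 9.8 × $415 = $4,067.00
Total: $102,462.00 − $4,067.00 = $98,395.00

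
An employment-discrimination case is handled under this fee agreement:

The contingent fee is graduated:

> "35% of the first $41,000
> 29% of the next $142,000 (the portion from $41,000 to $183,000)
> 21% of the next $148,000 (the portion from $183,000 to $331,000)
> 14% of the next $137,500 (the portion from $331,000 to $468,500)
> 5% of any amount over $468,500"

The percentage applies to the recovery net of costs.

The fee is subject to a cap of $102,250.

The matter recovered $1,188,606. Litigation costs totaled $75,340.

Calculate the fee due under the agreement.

Fee base (net of costs): $1,188,606 − $75,340 = $1,113,266
First $41,000 at 35% = $14,350.00
Next $142,000 at 29% = $41,180.00
Next $148,000 at 21% = $31,080.00
Next $137,500 at 14% = $19,250.00
Remaining $644,766 at 5% = $32,238.30
Fee: $14,350.00 + $41,180.00 + $31,080.00 + $19,250.00 + $32,238.30 = $138,098.30
$138,098.30 exceeds the $102,250 cap, so the fee is capped at $102,250.00.

$102,250.00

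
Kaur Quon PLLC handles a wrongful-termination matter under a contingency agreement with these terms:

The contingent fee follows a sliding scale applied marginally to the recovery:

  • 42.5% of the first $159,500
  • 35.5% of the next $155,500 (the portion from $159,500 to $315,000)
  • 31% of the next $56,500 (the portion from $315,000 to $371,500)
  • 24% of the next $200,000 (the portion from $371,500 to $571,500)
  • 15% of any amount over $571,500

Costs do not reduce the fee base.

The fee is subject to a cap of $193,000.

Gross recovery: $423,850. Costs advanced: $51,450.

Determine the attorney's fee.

$153,069.00

Fee base is the gross recovery, $423,850; costs are reimbursed separately.
First $159,500 at 42.5% = $67,787.50
Next $155,500 at 35.5% = $55,202.50
Next $56,500 at 31% = $17,515.00
Remaining $52,350 at 24% = $12,564.00
Fee: $67,787.50 + $55,202.50 + $17,515.00 + $12,564.00 = $153,069.00
$153,069.00 is under the $193,000 cap.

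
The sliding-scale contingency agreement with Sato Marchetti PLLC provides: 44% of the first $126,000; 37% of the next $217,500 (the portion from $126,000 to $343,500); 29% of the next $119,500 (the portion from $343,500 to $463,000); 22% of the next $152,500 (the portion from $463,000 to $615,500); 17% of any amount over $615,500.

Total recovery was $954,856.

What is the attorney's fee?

First $126,000 at 44% = $55,440.00
Next $217,500 at 37% = $80,475.00
Next $119,500 at 29% = $34,655.00
Next $152,500 at 22% = $33,550.00
Remaining $339,356 at 17% = $57,690.52
Fee: $55,440.00 + $80,475.00 + $34,655.00 + $33,550.00 + $57,690.52 = $261,810.52

$261,810.52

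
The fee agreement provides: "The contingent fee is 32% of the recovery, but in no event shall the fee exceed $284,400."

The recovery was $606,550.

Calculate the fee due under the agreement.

$194,096.00

32% of $606,550 = $194,096.00
That is under the $284,400 cap.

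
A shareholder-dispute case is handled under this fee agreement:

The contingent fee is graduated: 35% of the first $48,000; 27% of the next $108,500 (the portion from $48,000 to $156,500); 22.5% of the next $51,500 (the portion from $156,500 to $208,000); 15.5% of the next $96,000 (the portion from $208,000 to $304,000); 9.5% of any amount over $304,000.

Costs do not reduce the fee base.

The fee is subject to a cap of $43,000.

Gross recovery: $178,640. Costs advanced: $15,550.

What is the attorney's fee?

Fee base is the gross recovery, $178,640; costs are reimbursed separately.
First $48,000 at 35% = $16,800.00
Next $108,500 at 27% = $29,295.00
Remaining $22,140 at 22.5% = $4,981.50
Fee: $16,800.00 + $29,295.00 + $4,981.50 = $51,076.50
$51,076.50 exceeds the $43,000 cap, so the fee is capped at $43,000.00.

$43,000.00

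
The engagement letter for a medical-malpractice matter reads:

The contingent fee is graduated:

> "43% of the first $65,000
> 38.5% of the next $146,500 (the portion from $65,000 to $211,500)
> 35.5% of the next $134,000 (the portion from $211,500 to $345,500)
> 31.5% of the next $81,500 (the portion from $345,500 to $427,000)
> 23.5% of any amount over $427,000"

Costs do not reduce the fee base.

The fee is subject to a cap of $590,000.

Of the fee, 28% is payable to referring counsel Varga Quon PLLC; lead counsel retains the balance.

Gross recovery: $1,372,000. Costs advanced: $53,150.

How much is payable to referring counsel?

$106,307.60

Fee base is the gross recovery, $1,372,000; costs are reimbursed separately.
First $65,000 at 43% = $27,950.00
Next $146,500 at 38.5% = $56,402.50
Next $134,000 at 35.5% = $47,570.00
Next $81,500 at 31.5% = $25,672.50
Remaining $945,000 at 23.5% = $222,075.00
Fee: $27,950.00 + $56,402.50 + $47,570.00 + $25,672.50 + $222,075.00 = $379,670.00
$379,670.00 is under the $590,000 cap.
Referral share: 28% of $379,670.00 = $106,307.60; lead counsel retains $379,670.00 − $106,307.60 = $273,362.40.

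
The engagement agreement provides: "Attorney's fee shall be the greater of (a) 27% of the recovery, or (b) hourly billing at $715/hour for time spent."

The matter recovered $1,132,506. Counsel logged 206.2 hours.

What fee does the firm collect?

$305,776.62

(a) 27% of $1,132,506 = $305,776.62
(b) 206.2 × $715 = $147,433.00
The greater is (a): $305,776.62.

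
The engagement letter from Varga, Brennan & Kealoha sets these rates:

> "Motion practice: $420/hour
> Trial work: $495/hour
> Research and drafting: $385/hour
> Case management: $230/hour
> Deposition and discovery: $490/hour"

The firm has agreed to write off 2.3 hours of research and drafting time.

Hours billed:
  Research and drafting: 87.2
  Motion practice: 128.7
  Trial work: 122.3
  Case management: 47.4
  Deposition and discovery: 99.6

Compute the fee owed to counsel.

Motion practice: 128.7 × $420 = $54,054.00
Trial work: 122.3 × $495 = $60,538.50
Research and drafting: 87.2 × $385 = $33,572.00
Case management: 47.4 × $230 = $10,902.00
Deposition and discovery: 99.6 × $490 = $48,804.00
Subtotal: $207,870.50
Write-off: 2.3 × $385 = $885.50
Total: $207,870.50 − $885.50 = $206,985.00

$206,985.00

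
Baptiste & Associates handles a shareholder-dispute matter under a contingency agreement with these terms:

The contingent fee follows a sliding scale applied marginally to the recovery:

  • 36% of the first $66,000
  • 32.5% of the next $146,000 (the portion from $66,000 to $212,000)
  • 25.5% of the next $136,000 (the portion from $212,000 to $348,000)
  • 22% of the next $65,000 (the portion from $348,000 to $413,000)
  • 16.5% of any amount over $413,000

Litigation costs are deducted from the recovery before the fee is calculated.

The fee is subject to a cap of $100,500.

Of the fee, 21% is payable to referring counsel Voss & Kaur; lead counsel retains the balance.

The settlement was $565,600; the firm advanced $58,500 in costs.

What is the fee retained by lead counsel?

$79,395.00

Fee base (net of costs): $565,600 − $58,500 = $507,100
First $66,000 at 36% = $23,760.00
Next $146,000 at 32.5% = $47,450.00
Next $136,000 at 25.5% = $34,680.00
Next $65,000 at 22% = $14,300.00
Remaining $94,100 at 16.5% = $15,526.50
Fee: $23,760.00 + $47,450.00 + $34,680.00 + $14,300.00 + $15,526.50 = $135,716.50
$135,716.50 exceeds the $100,500 cap, so the fee is capped at $100,500.00.
Referral share: 21% of $100,500.00 = $21,105.00; lead counsel retains $100,500.00 − $21,105.00 = $79,395.00.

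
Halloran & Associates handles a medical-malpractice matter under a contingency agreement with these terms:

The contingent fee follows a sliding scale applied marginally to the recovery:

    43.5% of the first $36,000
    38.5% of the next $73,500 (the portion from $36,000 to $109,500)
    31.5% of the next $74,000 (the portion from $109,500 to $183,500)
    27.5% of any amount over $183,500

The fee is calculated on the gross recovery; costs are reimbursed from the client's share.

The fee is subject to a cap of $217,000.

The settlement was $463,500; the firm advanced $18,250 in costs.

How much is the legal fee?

$144,267.50

Fee base is the gross recovery, $463,500; costs are reimbursed separately.
First $36,000 at 43.5% = $15,660.00
Next $73,500 at 38.5% = $28,297.50
Next $74,000 at 31.5% = $23,310.00
Remaining $280,000 at 27.5% = $77,000.00
Fee: $15,660.00 + $28,297.50 + $23,310.00 + $77,000.00 = $144,267.50
$144,267.50 is under the $217,000 cap.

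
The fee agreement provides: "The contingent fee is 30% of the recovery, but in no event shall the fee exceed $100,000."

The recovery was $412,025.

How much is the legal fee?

$100,000.00

30% of $412,025 = $123,607.50
That exceeds the $100,000 cap, so the fee is capped at $100,000.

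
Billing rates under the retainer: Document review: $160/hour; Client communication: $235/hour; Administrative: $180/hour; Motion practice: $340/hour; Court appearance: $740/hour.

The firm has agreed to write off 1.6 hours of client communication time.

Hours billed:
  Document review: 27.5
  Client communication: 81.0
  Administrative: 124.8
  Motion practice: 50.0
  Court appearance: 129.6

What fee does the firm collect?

$158,427.00

Document review: 27.5 × $160 = $4,400.00
Client communication: 81.0 × $235 = $19,035.00
Administrative: 124.8 × $180 = $22,464.00
Motion practice: 50.0 × $340 = $17,000.00
Court appearance: 129.6 × $740 = $95,904.00
Subtotal: $158,803.00
Write-off: 1.6 × $235 = $376.00
Total: $158,803.00 − $376.00 = $158,427.00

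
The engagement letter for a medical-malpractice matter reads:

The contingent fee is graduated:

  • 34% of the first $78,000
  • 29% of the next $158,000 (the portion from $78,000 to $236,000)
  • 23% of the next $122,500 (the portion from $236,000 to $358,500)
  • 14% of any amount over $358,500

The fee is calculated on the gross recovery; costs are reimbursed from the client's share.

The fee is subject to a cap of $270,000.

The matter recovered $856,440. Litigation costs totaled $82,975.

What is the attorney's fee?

Fee base is the gross recovery, $856,440; costs are reimbursed separately.
First $78,000 at 34% = $26,520.00
Next $158,000 at 29% = $45,820.00
Next $122,500 at 23% = $28,175.00
Remaining $497,940 at 14% = $69,711.60
Fee: $26,520.00 + $45,820.00 + $28,175.00 + $69,711.60 = $170,226.60
$170,226.60 is under the $270,000 cap.

$170,226.60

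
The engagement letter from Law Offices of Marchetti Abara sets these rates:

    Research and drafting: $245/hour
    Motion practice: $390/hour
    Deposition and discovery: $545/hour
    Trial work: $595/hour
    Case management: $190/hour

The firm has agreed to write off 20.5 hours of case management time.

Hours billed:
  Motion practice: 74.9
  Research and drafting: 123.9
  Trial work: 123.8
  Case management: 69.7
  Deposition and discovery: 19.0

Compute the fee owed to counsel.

$152,930.50

Research and drafting: 123.9 × $245 = $30,355.50
Motion practice: 74.9 × $390 = $29,211.00
Deposition and discovery: 19.0 × $545 = $10,355.00
Trial work: 123.8 × $595 = $73,661.00
Case management: 69.7 × $190 = $13,243.00
Subtotal: $156,825.50
Write-off: 20.5 × $190 = $3,895.00
Total: $156,825.50 − $3,895.00 = $152,930.50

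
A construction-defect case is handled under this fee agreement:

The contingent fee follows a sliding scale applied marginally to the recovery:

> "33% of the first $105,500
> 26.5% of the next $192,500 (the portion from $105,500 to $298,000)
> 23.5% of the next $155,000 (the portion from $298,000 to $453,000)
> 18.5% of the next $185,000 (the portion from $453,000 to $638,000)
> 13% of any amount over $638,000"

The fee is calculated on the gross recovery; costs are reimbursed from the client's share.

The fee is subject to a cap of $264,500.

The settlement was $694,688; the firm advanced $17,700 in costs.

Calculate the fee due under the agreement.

Fee base is the gross recovery, $694,688; costs are reimbursed separately.
First $105,500 at 33% = $34,815.00
Next $192,500 at 26.5% = $51,012.50
Next $155,000 at 23.5% = $36,425.00
Next $185,000 at 18.5% = $34,225.00
Remaining $56,688 at 13% = $7,369.44
Fee: $34,815.00 + $51,012.50 + $36,425.00 + $34,225.00 + $7,369.44 = $163,846.94
$163,846.94 is under the $264,500 cap.

$163,846.94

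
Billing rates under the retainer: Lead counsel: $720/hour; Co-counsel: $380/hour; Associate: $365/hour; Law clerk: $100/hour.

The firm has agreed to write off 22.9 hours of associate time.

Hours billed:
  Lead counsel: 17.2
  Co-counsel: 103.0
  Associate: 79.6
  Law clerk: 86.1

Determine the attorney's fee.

$80,829.50

Lead counsel: 17.2 × $720 = $12,384.00
Co-counsel: 103.0 × $380 = $39,140.00
Associate: 79.6 × $365 = $29,054.00
Law clerk: 86.1 × $100 = $8,610.00
Subtotal: $89,188.00
Write-off: 22.9 × $365 = $8,358.50
Total: $89,188.00 − $8,358.50 = $80,829.50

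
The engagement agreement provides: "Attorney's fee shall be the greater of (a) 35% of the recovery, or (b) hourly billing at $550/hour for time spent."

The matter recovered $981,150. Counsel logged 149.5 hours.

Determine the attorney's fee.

$343,402.50

(a) 35% of $981,150 = $343,402.50
(b) 149.5 × $550 = $82,225.00
The greater is (a): $343,402.50.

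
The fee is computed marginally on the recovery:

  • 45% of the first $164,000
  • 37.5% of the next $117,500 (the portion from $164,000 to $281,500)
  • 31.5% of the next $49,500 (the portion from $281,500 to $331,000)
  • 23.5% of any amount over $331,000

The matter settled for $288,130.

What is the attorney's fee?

$119,950.95

First $164,000 at 45% = $73,800.00
Next $117,500 at 37.5% = $44,062.50
Remaining $6,630 at 31.5% = $2,088.45
Fee: $73,800.00 + $44,062.50 + $2,088.45 = $119,950.95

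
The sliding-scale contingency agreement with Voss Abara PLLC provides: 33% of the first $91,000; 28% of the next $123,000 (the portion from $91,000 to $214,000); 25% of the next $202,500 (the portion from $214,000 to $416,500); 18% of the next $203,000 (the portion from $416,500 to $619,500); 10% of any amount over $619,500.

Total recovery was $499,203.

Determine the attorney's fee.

$129,981.54

First $91,000 at 33% = $30,030.00
Next $123,000 at 28% = $34,440.00
Next $202,500 at 25% = $50,625.00
Remaining $82,703 at 18% = $14,886.54
Fee: $30,030.00 + $34,440.00 + $50,625.00 + $14,886.54 = $129,981.54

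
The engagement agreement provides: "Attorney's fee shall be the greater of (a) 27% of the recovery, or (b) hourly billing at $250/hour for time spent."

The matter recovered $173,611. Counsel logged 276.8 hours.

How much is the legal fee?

(a) 27% of $173,611 = $46,874.97
(b) 276.8 × $250 = $69,200.00
The greater is (b): $69,200.00.

$69,200.00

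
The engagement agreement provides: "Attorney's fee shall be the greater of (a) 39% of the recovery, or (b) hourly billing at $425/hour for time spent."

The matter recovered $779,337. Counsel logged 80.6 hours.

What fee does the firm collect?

(a) 39% of $779,337 = $303,941.43
(b) 80.6 × $425 = $34,255.00
The greater is (a): $303,941.43.

$303,941.43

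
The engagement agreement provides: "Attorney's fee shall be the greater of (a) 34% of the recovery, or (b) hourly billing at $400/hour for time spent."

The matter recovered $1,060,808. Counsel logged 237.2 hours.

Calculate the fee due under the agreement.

$360,674.72

(a) 34% of $1,060,808 = $360,674.72
(b) 237.2 × $400 = $94,880.00
The greater is (a): $360,674.72.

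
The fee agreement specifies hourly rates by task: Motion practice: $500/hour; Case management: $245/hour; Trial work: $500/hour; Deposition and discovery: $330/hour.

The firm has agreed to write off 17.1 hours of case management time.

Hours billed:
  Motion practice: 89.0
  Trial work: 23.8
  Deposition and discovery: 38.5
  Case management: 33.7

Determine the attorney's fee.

Motion practice: 89.0 × $500 = $44,500.00
Case management: 33.7 × $245 = $8,256.50
Trial work: 23.8 × $500 = $11,900.00
Deposition and discovery: 38.5 × $330 = $12,705.00
Subtotal: $77,361.50
Write-off: 17.1 × $245 = $4,189.50
Total: $77,361.50 − $4,189.50 = $73,172.00

$73,172.00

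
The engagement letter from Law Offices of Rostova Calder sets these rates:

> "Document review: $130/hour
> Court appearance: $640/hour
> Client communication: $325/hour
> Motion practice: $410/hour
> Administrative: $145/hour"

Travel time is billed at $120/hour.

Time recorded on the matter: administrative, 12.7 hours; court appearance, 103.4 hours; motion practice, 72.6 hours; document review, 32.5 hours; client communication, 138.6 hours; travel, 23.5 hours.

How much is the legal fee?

$149,873.50

Document review: 32.5 × $130 = $4,225.00
Court appearance: 103.4 × $640 = $66,176.00
Client communication: 138.6 × $325 = $45,045.00
Motion practice: 72.6 × $410 = $29,766.00
Administrative: 12.7 × $145 = $1,841.50
Subtotal: $4,225.00 + $66,176.00 + $45,045.00 + $29,766.00 + $1,841.50 = $147,053.50
Travel: 23.5 × $120 = $2,820.00
Total: $147,053.50 + $2,820.00 = $149,873.50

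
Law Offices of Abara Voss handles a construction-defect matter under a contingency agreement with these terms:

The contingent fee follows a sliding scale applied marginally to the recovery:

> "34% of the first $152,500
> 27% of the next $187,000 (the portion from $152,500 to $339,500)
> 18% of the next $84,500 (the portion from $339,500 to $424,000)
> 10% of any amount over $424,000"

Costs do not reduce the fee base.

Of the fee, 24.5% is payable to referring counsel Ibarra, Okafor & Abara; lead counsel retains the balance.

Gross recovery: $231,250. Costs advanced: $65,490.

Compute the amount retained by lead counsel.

$55,199.94

Fee base is the gross recovery, $231,250; costs are reimbursed separately.
First $152,500 at 34% = $51,850.00
Remaining $78,750 at 27% = $21,262.50
Fee: $51,850.00 + $21,262.50 = $73,112.50
Referral share: 24.5% of $73,112.50 = $17,912.56; lead counsel retains $73,112.50 − $17,912.56 = $55,199.94.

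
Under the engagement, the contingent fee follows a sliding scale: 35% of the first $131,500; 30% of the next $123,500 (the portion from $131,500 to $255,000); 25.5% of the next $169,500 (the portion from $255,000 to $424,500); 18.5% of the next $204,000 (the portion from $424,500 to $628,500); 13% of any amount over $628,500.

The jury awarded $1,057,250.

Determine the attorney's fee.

$219,775.00

First $131,500 at 35% = $46,025.00
Next $123,500 at 30% = $37,050.00
Next $169,500 at 25.5% = $43,222.50
Next $204,000 at 18.5% = $37,740.00
Remaining $428,750 at 13% = $55,737.50
Fee: $46,025.00 + $37,050.00 + $43,222.50 + $37,740.00 + $55,737.50 = $219,775.00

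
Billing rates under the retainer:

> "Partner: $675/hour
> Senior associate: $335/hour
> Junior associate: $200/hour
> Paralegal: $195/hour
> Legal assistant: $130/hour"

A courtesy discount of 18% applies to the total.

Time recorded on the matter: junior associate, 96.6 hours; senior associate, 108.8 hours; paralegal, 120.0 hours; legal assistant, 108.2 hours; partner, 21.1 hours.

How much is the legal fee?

$88,130.73

Partner: 21.1 × $675 = $14,242.50
Senior associate: 108.8 × $335 = $36,448.00
Junior associate: 96.6 × $200 = $19,320.00
Paralegal: 120.0 × $195 = $23,400.00
Legal assistant: 108.2 × $130 = $14,066.00
Subtotal: $107,476.50
Less 18% discount: −$19,345.77
Total: $107,476.50 − $19,345.77 = $88,130.73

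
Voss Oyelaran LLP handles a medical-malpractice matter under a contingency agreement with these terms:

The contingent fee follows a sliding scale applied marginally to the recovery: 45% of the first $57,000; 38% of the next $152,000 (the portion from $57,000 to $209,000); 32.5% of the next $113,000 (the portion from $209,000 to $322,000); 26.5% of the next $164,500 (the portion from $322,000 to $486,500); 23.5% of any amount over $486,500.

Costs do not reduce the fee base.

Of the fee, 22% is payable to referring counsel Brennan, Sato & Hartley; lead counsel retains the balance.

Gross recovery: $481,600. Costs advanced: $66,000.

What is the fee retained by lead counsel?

Fee base is the gross recovery, $481,600; costs are reimbursed separately.
First $57,000 at 45% = $25,650.00
Next $152,000 at 38% = $57,760.00
Next $113,000 at 32.5% = $36,725.00
Remaining $159,600 at 26.5% = $42,294.00
Fee: $25,650.00 + $57,760.00 + $36,725.00 + $42,294.00 = $162,429.00
Referral share: 22% of $162,429.00 = $35,734.38; lead counsel retains $162,429.00 − $35,734.38 = $126,694.62.

$126,694.62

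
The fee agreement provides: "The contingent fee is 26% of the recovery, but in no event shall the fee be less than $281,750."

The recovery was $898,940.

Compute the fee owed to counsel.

$281,750.00

26% of $898,940 = $233,724.40
That is below the $281,750 minimum, so the minimum applies.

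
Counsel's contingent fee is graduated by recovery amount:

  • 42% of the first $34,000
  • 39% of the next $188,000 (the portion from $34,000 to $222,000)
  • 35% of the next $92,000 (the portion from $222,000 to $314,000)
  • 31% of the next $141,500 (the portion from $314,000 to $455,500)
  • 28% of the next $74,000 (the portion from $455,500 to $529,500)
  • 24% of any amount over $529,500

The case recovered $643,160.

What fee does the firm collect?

First $34,000 at 42% = $14,280.00
Next $188,000 at 39% = $73,320.00
Next $92,000 at 35% = $32,200.00
Next $141,500 at 31% = $43,865.00
Next $74,000 at 28% = $20,720.00
Remaining $113,660 at 24% = $27,278.40
Fee: $14,280.00 + $73,320.00 + $32,200.00 + $43,865.00 + $20,720.00 + $27,278.40 = $211,663.40

$211,663.40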